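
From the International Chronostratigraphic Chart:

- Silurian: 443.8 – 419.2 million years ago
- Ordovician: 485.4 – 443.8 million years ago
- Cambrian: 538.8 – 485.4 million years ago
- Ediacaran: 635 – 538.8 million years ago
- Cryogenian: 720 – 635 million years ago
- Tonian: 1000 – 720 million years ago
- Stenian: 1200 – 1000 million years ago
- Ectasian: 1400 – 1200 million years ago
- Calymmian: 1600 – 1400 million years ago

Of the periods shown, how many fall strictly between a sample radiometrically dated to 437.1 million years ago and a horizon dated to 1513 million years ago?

The older date is 1513 Ma and the younger is 437.1 Ma.
Periods with start < 1513 and end > 437.1 Ma: Ectasian (1400–1200), Stenian (1200–1000), Tonian (1000–720), Cryogenian (720–635), Ediacaran (635–538.8), Cambrian (538.8–485.4), Ordovician (485.4–443.8).
That is 7 complete periods.

7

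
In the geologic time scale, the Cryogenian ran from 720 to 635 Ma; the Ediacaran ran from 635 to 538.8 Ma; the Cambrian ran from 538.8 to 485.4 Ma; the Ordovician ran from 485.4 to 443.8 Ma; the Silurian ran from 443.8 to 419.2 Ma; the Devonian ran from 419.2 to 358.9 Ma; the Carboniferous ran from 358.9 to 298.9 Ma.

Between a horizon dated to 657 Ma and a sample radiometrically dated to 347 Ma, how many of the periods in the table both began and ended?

5

657 Ma sits inside the Cryogenian (720–635) and 347 Ma inside the Carboniferous (358.9–298.9); neither of those is wholly between the two dates.
The listed periods lying completely between them are Ediacaran, Cambrian, Ordovician, Silurian, Devonian — 5 in all.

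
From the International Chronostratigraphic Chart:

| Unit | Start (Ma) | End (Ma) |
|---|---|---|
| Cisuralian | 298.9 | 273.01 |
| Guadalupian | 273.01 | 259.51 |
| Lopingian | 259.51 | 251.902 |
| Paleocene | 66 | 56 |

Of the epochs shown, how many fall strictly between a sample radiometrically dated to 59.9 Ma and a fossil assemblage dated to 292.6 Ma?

2

292.6 Ma sits inside the Cisuralian (298.9–273.01) and 59.9 Ma inside the Paleocene (66–56); neither of those is wholly between the two dates.
The listed epochs lying completely between them are Guadalupian, Lopingian — 2 in all.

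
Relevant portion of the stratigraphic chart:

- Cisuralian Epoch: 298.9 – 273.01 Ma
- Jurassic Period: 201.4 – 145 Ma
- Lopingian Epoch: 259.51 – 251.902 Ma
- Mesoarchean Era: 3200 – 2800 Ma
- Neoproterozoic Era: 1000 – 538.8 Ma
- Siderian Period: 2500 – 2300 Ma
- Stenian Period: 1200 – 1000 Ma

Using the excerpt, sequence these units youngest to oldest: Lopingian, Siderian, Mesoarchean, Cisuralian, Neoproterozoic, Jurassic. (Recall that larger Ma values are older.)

Jurassic, Lopingian, Cisuralian, Neoproterozoic, Siderian, Mesoarchean

The oldest of these is Mesoarchean (starts 3200 Ma) and the youngest is Jurassic (ends 145 Ma).
In between, by decreasing start age: Siderian (2500), Neoproterozoic (1000), Cisuralian (298.9), Lopingian (259.51).
Listing youngest first means reversing that sequence.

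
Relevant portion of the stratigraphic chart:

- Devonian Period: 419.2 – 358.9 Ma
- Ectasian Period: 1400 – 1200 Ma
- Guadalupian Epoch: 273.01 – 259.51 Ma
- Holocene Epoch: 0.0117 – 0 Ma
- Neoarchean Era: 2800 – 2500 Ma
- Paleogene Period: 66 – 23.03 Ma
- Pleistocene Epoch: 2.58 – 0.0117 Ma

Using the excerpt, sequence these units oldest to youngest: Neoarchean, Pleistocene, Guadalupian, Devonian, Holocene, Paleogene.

Neoarchean, Devonian, Guadalupian, Paleogene, Pleistocene, Holocene

Sorting by start age (descending Ma, since larger Ma = older): Neoarchean start 2800, Devonian start 419.2, Guadalupian start 273.01, Paleogene start 66, Pleistocene start 2.58, Holocene start 0.0117.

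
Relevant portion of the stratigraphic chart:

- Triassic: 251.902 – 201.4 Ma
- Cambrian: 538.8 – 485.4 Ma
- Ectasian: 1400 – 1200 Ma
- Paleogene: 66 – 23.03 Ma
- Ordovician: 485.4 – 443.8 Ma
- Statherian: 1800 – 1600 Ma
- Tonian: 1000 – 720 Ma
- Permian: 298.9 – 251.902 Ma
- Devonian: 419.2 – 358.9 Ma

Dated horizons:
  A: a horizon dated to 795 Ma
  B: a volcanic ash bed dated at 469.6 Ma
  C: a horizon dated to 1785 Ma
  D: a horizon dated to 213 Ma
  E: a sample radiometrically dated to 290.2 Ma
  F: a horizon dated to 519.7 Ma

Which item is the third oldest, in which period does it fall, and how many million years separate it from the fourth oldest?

F, in the Cambrian; 50.1 million years to B

Larger Ma means older, so oldest first: C 1785 > A 795 > F 519.7 > B 469.6 > E 290.2 > D 213.
Counting 3 along gives F (519.7 Ma); the excerpt puts that inside the Cambrian, 538.8–485.4 Ma.
Next in line is B (469.6 Ma), and 519.7 − 469.6 = 50.1 Myr.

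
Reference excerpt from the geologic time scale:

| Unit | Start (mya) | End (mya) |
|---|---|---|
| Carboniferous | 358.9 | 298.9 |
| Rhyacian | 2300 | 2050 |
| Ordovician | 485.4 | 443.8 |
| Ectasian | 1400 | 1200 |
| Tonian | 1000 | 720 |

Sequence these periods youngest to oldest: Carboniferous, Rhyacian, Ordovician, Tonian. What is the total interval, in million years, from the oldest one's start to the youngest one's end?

From the excerpt: Carboniferous 358.9–298.9; Rhyacian 2300–2050; Ordovician 485.4–443.8; Tonian 1000–720 (Ma).
Larger Ma is earlier, so the oldest is Rhyacian and the youngest is Carboniferous; youngest to oldest: Carboniferous, Ordovician, Tonian, Rhyacian.
Oldest start 2300 minus youngest end 298.9 gives 2001.1 Myr overall.

Carboniferous → Ordovician → Tonian → Rhyacian; total span 2001.1 Myr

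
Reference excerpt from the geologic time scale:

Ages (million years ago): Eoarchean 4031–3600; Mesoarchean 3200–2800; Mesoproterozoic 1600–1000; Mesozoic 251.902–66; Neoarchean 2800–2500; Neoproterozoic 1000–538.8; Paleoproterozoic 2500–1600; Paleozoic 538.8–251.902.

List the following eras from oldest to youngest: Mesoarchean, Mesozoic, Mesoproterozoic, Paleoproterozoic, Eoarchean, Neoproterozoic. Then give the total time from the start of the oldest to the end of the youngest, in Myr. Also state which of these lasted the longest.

Eoarchean → Mesoarchean → Paleoproterozoic → Mesoproterozoic → Neoproterozoic → Mesozoic; total span 3965 Myr; longest is Paleoproterozoic

Start ages (Ma): Eoarchean 4031, Mesoarchean 3200, Paleoproterozoic 2500, Mesoproterozoic 1600, Neoproterozoic 1000, Mesozoic 251.902.
Ordered oldest to youngest: Eoarchean, Mesoarchean, Paleoproterozoic, Mesoproterozoic, Neoproterozoic, Mesozoic.
Span = 4031 − 66 = 3965 Myr.
Durations: Paleoproterozoic 900, Neoproterozoic 461.2, Mesoproterozoic 600, Mesoarchean 400, Mesozoic 185.902, Eoarchean 431 → longest is Paleoproterozoic (900 Myr).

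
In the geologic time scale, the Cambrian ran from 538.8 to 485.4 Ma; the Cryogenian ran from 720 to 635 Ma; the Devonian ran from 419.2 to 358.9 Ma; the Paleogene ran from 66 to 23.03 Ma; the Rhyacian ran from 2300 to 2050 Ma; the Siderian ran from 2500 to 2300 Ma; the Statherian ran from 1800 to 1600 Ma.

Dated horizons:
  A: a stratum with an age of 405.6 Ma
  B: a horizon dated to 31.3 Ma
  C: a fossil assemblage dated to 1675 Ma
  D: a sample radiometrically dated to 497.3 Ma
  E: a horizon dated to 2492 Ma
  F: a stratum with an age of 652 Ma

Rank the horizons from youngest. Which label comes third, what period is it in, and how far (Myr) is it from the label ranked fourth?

Sorted youngest-first by Ma: B (31.3), A (405.6), D (497.3), F (652), C (1675), E (2492).
The third youngest is D at 497.3 Ma, which lies in 538.8–485.4 Ma: the Cambrian.
The fourth youngest is F at 652 Ma; separation = |497.3 − 652| = 154.7 Myr.

D, in the Cambrian; 154.7 million years to F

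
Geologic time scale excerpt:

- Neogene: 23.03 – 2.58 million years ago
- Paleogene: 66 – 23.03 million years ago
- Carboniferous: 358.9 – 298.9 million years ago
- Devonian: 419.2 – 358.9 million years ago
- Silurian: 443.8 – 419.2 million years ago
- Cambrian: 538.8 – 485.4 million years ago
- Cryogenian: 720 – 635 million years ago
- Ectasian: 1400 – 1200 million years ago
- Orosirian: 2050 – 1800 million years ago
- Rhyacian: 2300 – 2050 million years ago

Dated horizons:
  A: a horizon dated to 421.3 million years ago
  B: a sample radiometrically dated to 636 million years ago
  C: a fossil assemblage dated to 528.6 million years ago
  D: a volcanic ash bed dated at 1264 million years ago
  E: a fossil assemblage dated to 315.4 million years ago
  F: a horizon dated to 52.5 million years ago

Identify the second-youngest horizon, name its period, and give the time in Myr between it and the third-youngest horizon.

Smaller Ma means younger, so youngest first: F 52.5 < E 315.4 < A 421.3 < C 528.6 < B 636 < D 1264.
Counting 2 along gives E (315.4 Ma); the excerpt puts that inside the Carboniferous, 358.9–298.9 Ma.
Next in line is A (421.3 Ma), and 421.3 − 315.4 = 105.9 Myr.

E, in the Carboniferous; 105.9 million years to A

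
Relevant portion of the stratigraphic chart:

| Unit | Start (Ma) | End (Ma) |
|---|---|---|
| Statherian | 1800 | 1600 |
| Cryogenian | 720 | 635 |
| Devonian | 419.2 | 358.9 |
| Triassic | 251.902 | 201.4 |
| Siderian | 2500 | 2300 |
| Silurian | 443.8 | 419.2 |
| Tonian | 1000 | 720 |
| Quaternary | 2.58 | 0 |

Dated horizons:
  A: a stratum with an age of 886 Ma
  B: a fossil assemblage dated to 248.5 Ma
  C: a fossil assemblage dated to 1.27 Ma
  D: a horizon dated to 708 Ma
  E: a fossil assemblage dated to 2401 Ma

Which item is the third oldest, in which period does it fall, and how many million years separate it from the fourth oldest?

D, in the Cryogenian; 459.5 million years to B

Larger Ma means older, so oldest first: E 2401 > A 886 > D 708 > B 248.5 > C 1.27.
Counting 3 along gives D (708 Ma); the excerpt puts that inside the Cryogenian, 720–635 Ma.
Next in line is B (248.5 Ma), and 708 − 248.5 = 459.5 Myr.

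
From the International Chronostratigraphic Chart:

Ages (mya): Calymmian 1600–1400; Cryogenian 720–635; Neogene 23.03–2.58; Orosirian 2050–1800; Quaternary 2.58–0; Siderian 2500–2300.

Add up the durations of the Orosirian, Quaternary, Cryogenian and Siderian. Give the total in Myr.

537.58 million years

Duration is start − end for each: (2050 − 1800) + (2.58 − 0) + (720 − 635) + (2500 − 2300).
That is 250 + 2.58 + 85 + 200, which totals 537.58 million years.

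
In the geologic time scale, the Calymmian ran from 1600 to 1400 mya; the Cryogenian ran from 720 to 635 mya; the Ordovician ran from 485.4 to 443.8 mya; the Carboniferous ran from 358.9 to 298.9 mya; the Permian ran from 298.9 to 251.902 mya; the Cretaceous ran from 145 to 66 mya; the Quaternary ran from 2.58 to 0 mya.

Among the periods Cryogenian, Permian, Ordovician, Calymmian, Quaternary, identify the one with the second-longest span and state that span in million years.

Durations: Cryogenian 85; Permian 46.998; Ordovician 41.6; Calymmian 200; Quaternary 2.58 Myr.
Sorted longest-first: Calymmian (200), Cryogenian (85), Permian (46.998), Ordovician (41.6), Quaternary (2.58).
The second longest is Cryogenian at 85 Myr.

Cryogenian, 85 million years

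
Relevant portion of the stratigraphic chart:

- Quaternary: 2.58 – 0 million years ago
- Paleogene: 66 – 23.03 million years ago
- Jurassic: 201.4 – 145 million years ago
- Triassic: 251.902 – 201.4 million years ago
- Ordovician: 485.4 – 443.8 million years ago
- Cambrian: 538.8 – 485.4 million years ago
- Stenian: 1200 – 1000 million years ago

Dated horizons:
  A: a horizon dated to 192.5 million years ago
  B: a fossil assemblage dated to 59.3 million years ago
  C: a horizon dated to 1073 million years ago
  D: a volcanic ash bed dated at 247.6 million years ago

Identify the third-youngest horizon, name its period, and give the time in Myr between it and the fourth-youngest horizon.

Smaller Ma means younger, so youngest first: B 59.3 < A 192.5 < D 247.6 < C 1073.
Counting 3 along gives D (247.6 Ma); the excerpt puts that inside the Triassic, 251.902–201.4 Ma.
Next in line is C (1073 Ma), and 1073 − 247.6 = 825.4 Myr.

D, in the Triassic; 825.4 million years to C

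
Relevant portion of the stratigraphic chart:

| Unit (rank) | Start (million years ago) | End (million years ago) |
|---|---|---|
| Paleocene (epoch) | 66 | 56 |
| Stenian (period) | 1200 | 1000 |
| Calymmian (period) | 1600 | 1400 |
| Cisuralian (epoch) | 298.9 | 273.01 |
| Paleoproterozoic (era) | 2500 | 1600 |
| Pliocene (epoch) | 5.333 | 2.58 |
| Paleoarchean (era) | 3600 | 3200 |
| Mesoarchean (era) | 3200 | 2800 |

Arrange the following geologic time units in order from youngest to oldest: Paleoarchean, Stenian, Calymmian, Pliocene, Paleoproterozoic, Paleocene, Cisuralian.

Pliocene, then Paleocene, then Cisuralian, then Stenian, then Calymmian, then Paleoproterozoic, then Paleoarchean

The oldest of these is Paleoarchean (starts 3600 Ma) and the youngest is Pliocene (ends 2.58 Ma).
In between, by decreasing start age: Paleoproterozoic (2500), Calymmian (1600), Stenian (1200), Cisuralian (298.9), Paleocene (66).
Listing youngest first means reversing that sequence.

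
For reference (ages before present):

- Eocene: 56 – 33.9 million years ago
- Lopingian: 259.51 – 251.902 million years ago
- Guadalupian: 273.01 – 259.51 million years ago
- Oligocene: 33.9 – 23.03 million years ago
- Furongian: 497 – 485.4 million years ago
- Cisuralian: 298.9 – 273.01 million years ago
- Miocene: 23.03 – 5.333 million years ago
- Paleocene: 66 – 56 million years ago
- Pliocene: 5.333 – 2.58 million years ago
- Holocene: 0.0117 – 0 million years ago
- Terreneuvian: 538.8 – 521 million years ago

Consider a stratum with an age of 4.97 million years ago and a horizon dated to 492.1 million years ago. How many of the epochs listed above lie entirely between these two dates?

7

The older date is 492.1 Ma and the younger is 4.97 Ma.
Epochs with start < 492.1 and end > 4.97 Ma: Cisuralian (298.9–273.01), Guadalupian (273.01–259.51), Lopingian (259.51–251.902), Paleocene (66–56), Eocene (56–33.9), Oligocene (33.9–23.03), Miocene (23.03–5.333).
That is 7 complete epochs.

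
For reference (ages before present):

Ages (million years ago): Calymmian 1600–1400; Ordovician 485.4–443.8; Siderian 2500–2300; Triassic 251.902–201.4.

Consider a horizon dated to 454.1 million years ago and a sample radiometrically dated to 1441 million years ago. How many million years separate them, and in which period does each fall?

Elapsed time: 1441 − 454.1 = 986.9 Myr.
454.1 Ma lies within 485.4–443.8 Ma: Ordovician.
1441 Ma lies within 1600–1400 Ma: Calymmian.

986.9 million years apart; the first in the Ordovician, the second in the Calymmian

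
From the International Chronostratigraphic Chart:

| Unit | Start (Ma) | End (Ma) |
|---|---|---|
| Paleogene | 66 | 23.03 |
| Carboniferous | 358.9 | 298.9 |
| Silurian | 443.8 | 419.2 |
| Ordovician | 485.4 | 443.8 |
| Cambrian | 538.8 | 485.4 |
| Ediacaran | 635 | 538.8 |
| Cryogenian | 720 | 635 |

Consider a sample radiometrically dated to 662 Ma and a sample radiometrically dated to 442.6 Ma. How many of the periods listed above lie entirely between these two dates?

3

The older date is 662 Ma and the younger is 442.6 Ma.
Periods with start < 662 and end > 442.6 Ma: Ediacaran (635–538.8), Cambrian (538.8–485.4), Ordovician (485.4–443.8).
That is 3 complete periods.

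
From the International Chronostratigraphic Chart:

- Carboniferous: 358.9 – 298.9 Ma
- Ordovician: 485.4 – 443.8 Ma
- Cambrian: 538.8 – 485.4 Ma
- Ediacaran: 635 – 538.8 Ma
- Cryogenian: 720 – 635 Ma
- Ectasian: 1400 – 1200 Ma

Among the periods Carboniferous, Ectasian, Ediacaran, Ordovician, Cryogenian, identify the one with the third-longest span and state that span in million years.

Cryogenian, 85 million years

Durations: Carboniferous 60; Ectasian 200; Ediacaran 96.2; Ordovician 41.6; Cryogenian 85 Myr.
Sorted longest-first: Ectasian (200), Ediacaran (96.2), Cryogenian (85), Carboniferous (60), Ordovician (41.6).
The third longest is Cryogenian at 85 Myr.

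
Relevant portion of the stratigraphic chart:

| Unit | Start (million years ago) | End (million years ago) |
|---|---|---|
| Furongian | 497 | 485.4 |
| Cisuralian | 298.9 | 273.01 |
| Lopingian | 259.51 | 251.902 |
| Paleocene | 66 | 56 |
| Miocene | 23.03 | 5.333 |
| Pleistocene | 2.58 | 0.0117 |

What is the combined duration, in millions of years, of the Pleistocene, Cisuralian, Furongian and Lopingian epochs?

Each duration: Pleistocene = 2.5683; Cisuralian = 25.89; Furongian = 11.6; Lopingian = 7.608.
Sum: 2.5683 + 25.89 + 11.6 + 7.608 = 47.6663 Myr.

47.6663 million years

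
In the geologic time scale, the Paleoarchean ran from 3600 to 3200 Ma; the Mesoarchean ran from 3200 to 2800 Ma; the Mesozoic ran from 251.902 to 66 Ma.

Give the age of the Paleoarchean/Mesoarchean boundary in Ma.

3200 Ma

The Paleoarchean ends and the Mesoarchean begins at 3200 Ma.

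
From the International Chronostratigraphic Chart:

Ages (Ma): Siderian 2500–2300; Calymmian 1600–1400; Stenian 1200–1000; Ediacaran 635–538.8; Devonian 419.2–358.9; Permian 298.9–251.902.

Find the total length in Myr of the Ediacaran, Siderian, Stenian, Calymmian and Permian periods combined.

743.198 million years

Duration is start − end for each: (635 − 538.8) + (2500 − 2300) + (1200 − 1000) + (1600 − 1400) + (298.9 − 251.902).
That is 96.2 + 200 + 200 + 200 + 46.998, which totals 743.198 million years.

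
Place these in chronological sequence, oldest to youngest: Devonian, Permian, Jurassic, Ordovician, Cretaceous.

Ordovician, Devonian, Permian, Jurassic, Cretaceous

Era membership (oldest first within each) — Paleozoic: Ordovician, Devonian, Permian; Mesozoic: Jurassic, Cretaceous. Paleozoic precedes Mesozoic, which precedes Cenozoic. Concatenating the groups in that era order gives oldest to youngest directly.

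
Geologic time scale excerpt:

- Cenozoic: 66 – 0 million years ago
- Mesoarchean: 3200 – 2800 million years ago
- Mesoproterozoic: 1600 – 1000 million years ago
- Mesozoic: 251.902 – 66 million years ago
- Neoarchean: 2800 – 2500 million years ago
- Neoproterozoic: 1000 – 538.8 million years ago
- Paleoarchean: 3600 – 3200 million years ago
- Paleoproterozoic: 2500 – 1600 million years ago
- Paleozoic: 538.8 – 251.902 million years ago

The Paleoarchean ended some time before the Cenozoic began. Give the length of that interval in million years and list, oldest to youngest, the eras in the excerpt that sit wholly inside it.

End of Paleoarchean = 3200 Ma; start of Cenozoic = 66 Ma.
Gap = 3200 − 66 = 3134 Myr.
Eras wholly inside 3200–66 Ma: Mesoarchean (3200–2800), Neoarchean (2800–2500), Paleoproterozoic (2500–1600), Mesoproterozoic (1600–1000), Neoproterozoic (1000–538.8), Paleozoic (538.8–251.902), Mesozoic (251.902–66).

3134 million years; Mesoarchean, Neoarchean, Paleoproterozoic, Mesoproterozoic, Neoproterozoic, Paleozoic, Mesozoic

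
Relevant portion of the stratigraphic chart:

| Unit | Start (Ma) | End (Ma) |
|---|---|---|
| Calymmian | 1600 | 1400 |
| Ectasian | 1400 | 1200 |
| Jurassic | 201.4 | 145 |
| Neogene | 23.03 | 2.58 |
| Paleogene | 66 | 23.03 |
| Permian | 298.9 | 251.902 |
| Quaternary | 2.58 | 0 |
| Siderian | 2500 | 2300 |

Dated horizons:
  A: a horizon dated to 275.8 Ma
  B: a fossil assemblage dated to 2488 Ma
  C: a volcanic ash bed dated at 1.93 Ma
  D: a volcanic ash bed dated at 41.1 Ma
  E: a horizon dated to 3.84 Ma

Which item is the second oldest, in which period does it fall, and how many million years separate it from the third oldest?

A, in the Permian; 234.7 million years to D

Larger Ma means older, so oldest first: B 2488 > A 275.8 > D 41.1 > E 3.84 > C 1.93.
Counting 2 along gives A (275.8 Ma); the excerpt puts that inside the Permian, 298.9–251.902 Ma.
Next in line is D (41.1 Ma), and 275.8 − 41.1 = 234.7 Myr.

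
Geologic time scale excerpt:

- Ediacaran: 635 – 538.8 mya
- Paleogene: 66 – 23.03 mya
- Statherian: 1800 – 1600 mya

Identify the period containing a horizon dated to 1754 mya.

1754 Ma lies between 1800 and 1600 Ma, so it falls in the Statherian.

Statherian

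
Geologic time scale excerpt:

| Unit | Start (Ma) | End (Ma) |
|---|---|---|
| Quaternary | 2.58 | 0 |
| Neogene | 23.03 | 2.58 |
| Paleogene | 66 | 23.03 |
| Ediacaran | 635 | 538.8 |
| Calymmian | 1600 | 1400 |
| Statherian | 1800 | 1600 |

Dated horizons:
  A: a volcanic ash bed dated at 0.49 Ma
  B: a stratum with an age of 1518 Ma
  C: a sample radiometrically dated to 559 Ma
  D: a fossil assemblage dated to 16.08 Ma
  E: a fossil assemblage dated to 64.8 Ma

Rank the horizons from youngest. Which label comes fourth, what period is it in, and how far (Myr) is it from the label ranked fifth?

C, in the Ediacaran; 959 million years to B

Sorted youngest-first by Ma: A (0.49), D (16.08), E (64.8), C (559), B (1518).
The fourth youngest is C at 559 Ma, which lies in 635–538.8 Ma: the Ediacaran.
The fifth youngest is B at 1518 Ma; separation = |559 − 1518| = 959 Myr.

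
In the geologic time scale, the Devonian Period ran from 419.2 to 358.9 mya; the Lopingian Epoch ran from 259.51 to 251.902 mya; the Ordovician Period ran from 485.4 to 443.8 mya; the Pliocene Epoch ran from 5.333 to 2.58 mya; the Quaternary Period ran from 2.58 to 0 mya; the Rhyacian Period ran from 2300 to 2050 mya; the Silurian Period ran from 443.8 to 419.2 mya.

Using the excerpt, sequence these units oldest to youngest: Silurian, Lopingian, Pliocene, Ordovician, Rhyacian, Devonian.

Rhyacian, Ordovician, Silurian, Devonian, Lopingian, Pliocene

Sorting by start age (descending Ma, since larger Ma = older): Rhyacian start 2300, Ordovician start 485.4, Silurian start 443.8, Devonian start 419.2, Lopingian start 259.51, Pliocene start 5.333.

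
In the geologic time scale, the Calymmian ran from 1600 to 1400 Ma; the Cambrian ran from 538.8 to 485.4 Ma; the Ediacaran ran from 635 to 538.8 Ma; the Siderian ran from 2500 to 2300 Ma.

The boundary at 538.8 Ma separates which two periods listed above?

Ediacaran and Cambrian

The Ediacaran ends at 538.8 Ma and the Cambrian begins at 538.8 Ma, so they share that boundary.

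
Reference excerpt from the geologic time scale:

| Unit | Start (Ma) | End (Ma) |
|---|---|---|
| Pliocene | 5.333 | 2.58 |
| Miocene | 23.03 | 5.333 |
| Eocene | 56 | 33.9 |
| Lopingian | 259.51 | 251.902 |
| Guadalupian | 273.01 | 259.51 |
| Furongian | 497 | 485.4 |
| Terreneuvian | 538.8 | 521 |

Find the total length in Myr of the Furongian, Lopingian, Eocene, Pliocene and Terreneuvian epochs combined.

61.861 million years

Duration is start − end for each: (497 − 485.4) + (259.51 − 251.902) + (56 − 33.9) + (5.333 − 2.58) + (538.8 − 521).
That is 11.6 + 7.608 + 22.1 + 2.753 + 17.8, which totals 61.861 million years.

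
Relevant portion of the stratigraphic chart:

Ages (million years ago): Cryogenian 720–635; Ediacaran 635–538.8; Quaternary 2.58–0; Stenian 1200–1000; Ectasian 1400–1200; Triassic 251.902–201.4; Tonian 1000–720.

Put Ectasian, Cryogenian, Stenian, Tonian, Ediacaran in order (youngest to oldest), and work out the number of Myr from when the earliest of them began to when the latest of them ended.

Start ages (Ma): Ectasian 1400, Stenian 1200, Tonian 1000, Cryogenian 720, Ediacaran 635.
Ordered youngest to oldest: Ediacaran, Cryogenian, Tonian, Stenian, Ectasian.
Span = 1400 − 538.8 = 861.2 Myr.

Ediacaran → Cryogenian → Tonian → Stenian → Ectasian; total span 861.2 Myr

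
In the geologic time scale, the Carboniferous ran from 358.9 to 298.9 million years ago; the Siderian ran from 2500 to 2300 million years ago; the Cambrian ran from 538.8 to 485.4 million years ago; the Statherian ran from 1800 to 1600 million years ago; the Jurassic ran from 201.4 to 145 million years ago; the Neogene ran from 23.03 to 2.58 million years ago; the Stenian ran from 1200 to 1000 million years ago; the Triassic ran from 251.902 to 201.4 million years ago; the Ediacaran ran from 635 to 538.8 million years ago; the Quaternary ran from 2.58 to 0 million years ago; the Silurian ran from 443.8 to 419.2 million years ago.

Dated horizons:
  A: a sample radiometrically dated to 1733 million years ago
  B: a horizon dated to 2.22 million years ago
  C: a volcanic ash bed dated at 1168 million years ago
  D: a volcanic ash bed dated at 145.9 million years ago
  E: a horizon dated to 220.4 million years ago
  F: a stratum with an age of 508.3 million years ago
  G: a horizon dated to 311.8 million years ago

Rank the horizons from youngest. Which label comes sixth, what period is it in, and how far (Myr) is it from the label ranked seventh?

C, in the Stenian; 565 million years to A

Smaller Ma means younger, so youngest first: B 2.22 < D 145.9 < E 220.4 < G 311.8 < F 508.3 < C 1168 < A 1733.
Counting 6 along gives C (1168 Ma); the excerpt puts that inside the Stenian, 1200–1000 Ma.
Next in line is A (1733 Ma), and 1733 − 1168 = 565 Myr.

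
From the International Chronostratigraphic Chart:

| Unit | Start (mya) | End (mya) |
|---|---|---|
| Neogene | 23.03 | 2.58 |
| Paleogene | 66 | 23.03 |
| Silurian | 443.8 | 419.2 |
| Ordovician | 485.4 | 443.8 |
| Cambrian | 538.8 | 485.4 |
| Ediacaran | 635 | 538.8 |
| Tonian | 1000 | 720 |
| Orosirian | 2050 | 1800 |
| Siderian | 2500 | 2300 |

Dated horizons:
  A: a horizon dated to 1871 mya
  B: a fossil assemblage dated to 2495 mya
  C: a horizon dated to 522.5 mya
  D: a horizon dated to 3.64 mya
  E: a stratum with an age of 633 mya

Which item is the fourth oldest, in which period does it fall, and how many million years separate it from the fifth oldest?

C, in the Cambrian; 518.86 million years to D

Sorted oldest-first by Ma: B (2495), A (1871), E (633), C (522.5), D (3.64).
The fourth oldest is C at 522.5 Ma, which lies in 538.8–485.4 Ma: the Cambrian.
The fifth oldest is D at 3.64 Ma; separation = |522.5 − 3.64| = 518.86 Myr.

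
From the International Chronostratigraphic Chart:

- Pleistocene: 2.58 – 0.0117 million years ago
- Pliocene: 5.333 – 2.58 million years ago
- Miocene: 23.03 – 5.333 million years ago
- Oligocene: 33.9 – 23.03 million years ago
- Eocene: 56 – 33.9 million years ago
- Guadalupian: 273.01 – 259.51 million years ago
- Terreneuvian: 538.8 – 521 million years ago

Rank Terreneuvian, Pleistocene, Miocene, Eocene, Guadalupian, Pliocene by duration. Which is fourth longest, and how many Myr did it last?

Guadalupian, 13.5 million years

Durations: Terreneuvian 17.8; Pleistocene 2.5683; Miocene 17.697; Eocene 22.1; Guadalupian 13.5; Pliocene 2.753 Myr.
Sorted longest-first: Eocene (22.1), Terreneuvian (17.8), Miocene (17.697), Guadalupian (13.5), Pliocene (2.753), Pleistocene (2.5683).
The fourth longest is Guadalupian at 13.5 Myr.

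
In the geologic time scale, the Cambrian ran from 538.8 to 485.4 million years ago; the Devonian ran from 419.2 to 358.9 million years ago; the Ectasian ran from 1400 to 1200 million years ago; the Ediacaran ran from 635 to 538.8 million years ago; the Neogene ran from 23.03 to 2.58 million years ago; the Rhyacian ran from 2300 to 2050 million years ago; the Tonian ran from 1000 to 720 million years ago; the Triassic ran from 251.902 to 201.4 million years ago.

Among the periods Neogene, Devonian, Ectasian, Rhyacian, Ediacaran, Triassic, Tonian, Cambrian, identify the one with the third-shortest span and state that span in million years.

Start − end for each: Neogene 23.03 − 2.58 = 20.45; Devonian 419.2 − 358.9 = 60.3; Ectasian 1400 − 1200 = 200; Rhyacian 2300 − 2050 = 250; Ediacaran 635 − 538.8 = 96.2; Triassic 251.902 − 201.4 = 50.502; Tonian 1000 − 720 = 280; Cambrian 538.8 − 485.4 = 53.4.
Ranking these from shortest: Neogene < Triassic < Cambrian < Devonian < Ediacaran < Ectasian < Rhyacian < Tonian.
Position 3 in that ranking is Cambrian, which lasted 53.4 Myr.

Cambrian, 53.4 million years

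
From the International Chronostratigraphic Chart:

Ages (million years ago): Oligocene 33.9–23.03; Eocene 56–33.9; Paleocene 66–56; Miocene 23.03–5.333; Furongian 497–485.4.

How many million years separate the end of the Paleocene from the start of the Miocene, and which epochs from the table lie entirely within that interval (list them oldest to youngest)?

32.97 million years; Eocene, Oligocene

The Paleocene closes at 56 Ma and the Miocene opens at 23.03 Ma, so the interval is 56 − 23.03 = 32.97 Myr.
An epoch fits inside if it starts at or after 56 Ma and ends at or before 23.03 Ma; oldest first that gives Eocene, Oligocene.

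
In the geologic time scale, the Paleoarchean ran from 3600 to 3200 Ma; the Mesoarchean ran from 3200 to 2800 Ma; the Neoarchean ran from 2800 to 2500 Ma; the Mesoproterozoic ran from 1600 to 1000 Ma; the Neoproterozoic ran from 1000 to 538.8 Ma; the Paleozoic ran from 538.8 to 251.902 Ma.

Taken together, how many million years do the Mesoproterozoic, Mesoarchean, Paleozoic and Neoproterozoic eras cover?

1748.098 million years

Each duration: Mesoproterozoic = 600; Mesoarchean = 400; Paleozoic = 286.898; Neoproterozoic = 461.2.
Sum: 600 + 400 + 286.898 + 461.2 = 1748.098 Myr.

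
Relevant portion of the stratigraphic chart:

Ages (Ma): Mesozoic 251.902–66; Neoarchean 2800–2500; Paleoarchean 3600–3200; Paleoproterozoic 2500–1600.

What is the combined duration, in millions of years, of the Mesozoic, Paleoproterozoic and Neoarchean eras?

1385.902 million years

Each duration: Mesozoic = 185.902; Paleoproterozoic = 900; Neoarchean = 300.
Sum: 185.902 + 900 + 300 = 1385.902 Myr.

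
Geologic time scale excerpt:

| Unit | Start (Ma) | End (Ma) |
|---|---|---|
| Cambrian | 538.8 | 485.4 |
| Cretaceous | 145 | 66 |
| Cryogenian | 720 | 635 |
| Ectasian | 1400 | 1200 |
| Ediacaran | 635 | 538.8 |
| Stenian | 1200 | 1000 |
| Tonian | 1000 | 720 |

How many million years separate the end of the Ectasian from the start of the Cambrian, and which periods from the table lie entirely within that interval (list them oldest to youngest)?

661.2 million years; Stenian, Tonian, Cryogenian, Ediacaran

The Ectasian closes at 1200 Ma and the Cambrian opens at 538.8 Ma, so the interval is 1200 − 538.8 = 661.2 Myr.
A period fits inside if it starts at or after 1200 Ma and ends at or before 538.8 Ma; oldest first that gives Stenian, Tonian, Cryogenian, Ediacaran.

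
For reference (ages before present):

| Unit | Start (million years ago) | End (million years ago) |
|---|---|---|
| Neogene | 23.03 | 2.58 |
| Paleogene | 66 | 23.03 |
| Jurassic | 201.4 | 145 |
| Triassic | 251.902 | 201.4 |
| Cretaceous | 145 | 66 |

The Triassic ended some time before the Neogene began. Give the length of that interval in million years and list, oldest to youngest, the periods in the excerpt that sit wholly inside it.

178.37 million years; Jurassic, Cretaceous, Paleogene

The Triassic closes at 201.4 Ma and the Neogene opens at 23.03 Ma, so the interval is 201.4 − 23.03 = 178.37 Myr.
A period fits inside if it starts at or after 201.4 Ma and ends at or before 23.03 Ma; oldest first that gives Jurassic, Cretaceous, Paleogene.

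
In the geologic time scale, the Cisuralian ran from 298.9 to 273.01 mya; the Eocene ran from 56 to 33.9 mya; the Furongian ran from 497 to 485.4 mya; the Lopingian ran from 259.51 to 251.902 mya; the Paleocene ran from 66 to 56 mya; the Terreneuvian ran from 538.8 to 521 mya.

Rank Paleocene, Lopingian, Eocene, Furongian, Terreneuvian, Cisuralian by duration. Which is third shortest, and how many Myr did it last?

Durations: Paleocene 10; Lopingian 7.608; Eocene 22.1; Furongian 11.6; Terreneuvian 17.8; Cisuralian 25.89 Myr.
Sorted shortest-first: Lopingian (7.608), Paleocene (10), Furongian (11.6), Terreneuvian (17.8), Eocene (22.1), Cisuralian (25.89).
The third shortest is Furongian at 11.6 Myr.

Furongian, 11.6 million years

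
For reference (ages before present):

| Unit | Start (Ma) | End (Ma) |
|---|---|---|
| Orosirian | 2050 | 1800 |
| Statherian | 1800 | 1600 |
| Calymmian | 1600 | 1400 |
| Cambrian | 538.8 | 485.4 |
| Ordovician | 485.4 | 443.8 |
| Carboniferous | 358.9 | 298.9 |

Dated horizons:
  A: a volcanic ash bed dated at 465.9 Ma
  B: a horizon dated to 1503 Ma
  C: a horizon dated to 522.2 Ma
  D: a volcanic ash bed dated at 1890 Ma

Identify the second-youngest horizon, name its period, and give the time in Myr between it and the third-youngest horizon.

Sorted youngest-first by Ma: A (465.9), C (522.2), B (1503), D (1890).
The second youngest is C at 522.2 Ma, which lies in 538.8–485.4 Ma: the Cambrian.
The third youngest is B at 1503 Ma; separation = |522.2 − 1503| = 980.8 Myr.

C, in the Cambrian; 980.8 million years to B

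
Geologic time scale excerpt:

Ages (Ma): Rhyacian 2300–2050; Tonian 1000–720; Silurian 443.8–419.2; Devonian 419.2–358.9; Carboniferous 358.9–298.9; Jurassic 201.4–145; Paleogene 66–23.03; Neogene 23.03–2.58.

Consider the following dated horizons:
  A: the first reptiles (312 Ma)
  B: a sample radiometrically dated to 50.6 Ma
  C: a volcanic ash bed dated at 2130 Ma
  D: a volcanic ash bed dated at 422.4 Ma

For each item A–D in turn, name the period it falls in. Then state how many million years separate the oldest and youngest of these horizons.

A: 312 Ma lies in 358.9–298.9 Ma, so Carboniferous.
B: 50.6 Ma lies in 66–23.03 Ma, so Paleogene.
C: 2130 Ma lies in 2300–2050 Ma, so Rhyacian.
D: 422.4 Ma lies in 443.8–419.2 Ma, so Silurian.
Oldest = 2130 Ma, youngest = 50.6 Ma → span 2079.4 Myr.

A — Carboniferous; B — Paleogene; C — Rhyacian; D — Silurian; span 2079.4 million years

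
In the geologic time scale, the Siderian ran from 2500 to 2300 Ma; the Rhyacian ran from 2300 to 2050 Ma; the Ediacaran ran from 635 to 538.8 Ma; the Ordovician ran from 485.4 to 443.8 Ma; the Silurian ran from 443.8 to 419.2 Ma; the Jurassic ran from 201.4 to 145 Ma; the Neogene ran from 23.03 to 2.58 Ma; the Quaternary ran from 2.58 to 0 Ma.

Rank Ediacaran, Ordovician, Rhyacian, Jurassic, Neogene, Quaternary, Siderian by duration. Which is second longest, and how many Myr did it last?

Start − end for each: Ediacaran 635 − 538.8 = 96.2; Ordovician 485.4 − 443.8 = 41.6; Rhyacian 2300 − 2050 = 250; Jurassic 201.4 − 145 = 56.4; Neogene 23.03 − 2.58 = 20.45; Quaternary 2.58 − 0 = 2.58; Siderian 2500 − 2300 = 200.
Ranking these from longest: Rhyacian > Siderian > Ediacaran > Jurassic > Ordovician > Neogene > Quaternary.
Position 2 in that ranking is Siderian, which lasted 200 Myr.

Siderian, 200 million years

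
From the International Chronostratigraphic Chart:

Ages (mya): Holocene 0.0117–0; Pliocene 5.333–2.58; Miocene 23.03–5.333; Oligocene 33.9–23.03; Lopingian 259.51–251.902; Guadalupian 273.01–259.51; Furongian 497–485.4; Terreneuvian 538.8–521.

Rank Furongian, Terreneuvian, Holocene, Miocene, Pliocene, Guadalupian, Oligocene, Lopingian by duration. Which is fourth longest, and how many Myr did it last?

Start − end for each: Furongian 497 − 485.4 = 11.6; Terreneuvian 538.8 − 521 = 17.8; Holocene 0.0117 − 0 = 0.0117; Miocene 23.03 − 5.333 = 17.697; Pliocene 5.333 − 2.58 = 2.753; Guadalupian 273.01 − 259.51 = 13.5; Oligocene 33.9 − 23.03 = 10.87; Lopingian 259.51 − 251.902 = 7.608.
Ranking these from longest: Terreneuvian > Miocene > Guadalupian > Furongian > Oligocene > Lopingian > Pliocene > Holocene.
Position 4 in that ranking is Furongian, which lasted 11.6 Myr.

Furongian, 11.6 million years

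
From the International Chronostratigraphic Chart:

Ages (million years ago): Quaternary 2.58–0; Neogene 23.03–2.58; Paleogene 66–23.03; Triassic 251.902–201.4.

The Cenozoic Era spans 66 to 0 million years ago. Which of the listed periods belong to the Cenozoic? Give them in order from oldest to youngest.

Periods with both bounds inside 66–0 Ma: Paleogene (66–23.03), Neogene (23.03–2.58), Quaternary (2.58–0).

Paleogene, Neogene, Quaternary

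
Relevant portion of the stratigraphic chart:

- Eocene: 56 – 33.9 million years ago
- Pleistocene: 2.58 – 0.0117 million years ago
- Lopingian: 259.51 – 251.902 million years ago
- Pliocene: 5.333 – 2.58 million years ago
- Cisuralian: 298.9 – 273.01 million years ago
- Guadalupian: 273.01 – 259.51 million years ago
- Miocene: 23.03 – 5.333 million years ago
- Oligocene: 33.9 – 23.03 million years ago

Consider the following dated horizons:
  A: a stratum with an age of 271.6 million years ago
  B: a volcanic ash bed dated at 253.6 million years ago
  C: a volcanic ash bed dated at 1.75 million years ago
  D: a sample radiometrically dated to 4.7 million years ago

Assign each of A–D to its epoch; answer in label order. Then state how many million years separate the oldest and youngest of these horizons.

A — Guadalupian; B — Lopingian; C — Pleistocene; D — Pliocene; span 269.85 million years

Match each age against the start–end ranges in the excerpt: A = 271.6 Ma → Guadalupian (273.01–259.51); B = 253.6 Ma → Lopingian (259.51–251.902); C = 1.75 Ma → Pleistocene (2.58–0.0117); D = 4.7 Ma → Pliocene (5.333–2.58).
The largest age is 271.6 Ma and the smallest is 1.75 Ma; their difference is 269.85 Myr.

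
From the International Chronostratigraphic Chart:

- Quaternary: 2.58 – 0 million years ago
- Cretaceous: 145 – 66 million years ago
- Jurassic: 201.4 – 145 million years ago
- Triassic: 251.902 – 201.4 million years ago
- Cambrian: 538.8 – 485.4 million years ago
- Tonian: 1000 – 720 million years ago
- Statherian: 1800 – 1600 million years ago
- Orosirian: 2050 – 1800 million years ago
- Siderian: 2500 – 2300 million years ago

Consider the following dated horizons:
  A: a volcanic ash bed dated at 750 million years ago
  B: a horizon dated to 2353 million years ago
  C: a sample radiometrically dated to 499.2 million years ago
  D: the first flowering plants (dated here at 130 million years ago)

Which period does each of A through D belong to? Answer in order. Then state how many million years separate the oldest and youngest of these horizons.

Match each age against the start–end ranges in the excerpt: A = 750 Ma → Tonian (1000–720); B = 2353 Ma → Siderian (2500–2300); C = 499.2 Ma → Cambrian (538.8–485.4); D = 130 Ma → Cretaceous (145–66).
The largest age is 2353 Ma and the smallest is 130 Ma; their difference is 2223 Myr.

A — Tonian; B — Siderian; C — Cambrian; D — Cretaceous; span 2223 million years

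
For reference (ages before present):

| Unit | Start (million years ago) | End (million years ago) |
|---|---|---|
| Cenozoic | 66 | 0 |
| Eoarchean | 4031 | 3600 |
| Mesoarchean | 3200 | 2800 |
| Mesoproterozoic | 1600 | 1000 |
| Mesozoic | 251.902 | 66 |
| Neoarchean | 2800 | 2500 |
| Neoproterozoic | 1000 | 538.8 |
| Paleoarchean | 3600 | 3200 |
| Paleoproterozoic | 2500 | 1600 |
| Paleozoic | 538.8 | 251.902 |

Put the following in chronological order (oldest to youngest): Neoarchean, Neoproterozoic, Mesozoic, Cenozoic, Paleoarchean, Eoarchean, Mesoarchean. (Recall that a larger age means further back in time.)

Eoarchean, Paleoarchean, Mesoarchean, Neoarchean, Neoproterozoic, Mesozoic, Cenozoic

Read off each span (Ma): Neoarchean 2800–2500; Neoproterozoic 1000–538.8; Mesozoic 251.902–66; Cenozoic 66–0; Paleoarchean 3600–3200; Eoarchean 4031–3600; Mesoarchean 3200–2800.
Larger Ma is older, so oldest→youngest is Eoarchean, Paleoarchean, Mesoarchean, Neoarchean, Neoproterozoic, Mesozoic, Cenozoic.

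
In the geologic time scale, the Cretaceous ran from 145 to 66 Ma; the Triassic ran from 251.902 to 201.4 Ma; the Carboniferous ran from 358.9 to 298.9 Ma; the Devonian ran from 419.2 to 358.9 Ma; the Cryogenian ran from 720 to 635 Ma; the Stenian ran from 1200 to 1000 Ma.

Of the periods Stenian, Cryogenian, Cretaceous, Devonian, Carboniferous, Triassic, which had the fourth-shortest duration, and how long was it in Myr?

Cretaceous, 79 million years

Durations: Stenian 200; Cryogenian 85; Cretaceous 79; Devonian 60.3; Carboniferous 60; Triassic 50.502 Myr.
Sorted shortest-first: Triassic (50.502), Carboniferous (60), Devonian (60.3), Cretaceous (79), Cryogenian (85), Stenian (200).
The fourth shortest is Cretaceous at 79 Myr.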